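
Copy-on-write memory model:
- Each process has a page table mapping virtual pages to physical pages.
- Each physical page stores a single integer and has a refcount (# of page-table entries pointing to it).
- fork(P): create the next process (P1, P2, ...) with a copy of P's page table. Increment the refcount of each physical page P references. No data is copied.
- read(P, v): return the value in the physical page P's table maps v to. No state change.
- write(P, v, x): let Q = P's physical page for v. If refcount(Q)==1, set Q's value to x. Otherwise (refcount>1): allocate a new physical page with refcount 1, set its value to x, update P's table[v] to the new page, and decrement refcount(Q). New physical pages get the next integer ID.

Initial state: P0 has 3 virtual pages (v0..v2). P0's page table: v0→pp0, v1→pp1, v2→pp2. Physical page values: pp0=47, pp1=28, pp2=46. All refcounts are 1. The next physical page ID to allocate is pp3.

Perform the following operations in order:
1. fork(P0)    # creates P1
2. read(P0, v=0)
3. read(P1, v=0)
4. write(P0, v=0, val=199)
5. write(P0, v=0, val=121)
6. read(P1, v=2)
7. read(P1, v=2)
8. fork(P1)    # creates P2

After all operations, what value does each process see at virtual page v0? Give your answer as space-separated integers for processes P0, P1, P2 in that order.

Answer: 121 47 47

Derivation:
Op 1: fork(P0) -> P1. 3 ppages; refcounts: pp0:2 pp1:2 pp2:2
Op 2: read(P0, v0) -> 47. No state change.
Op 3: read(P1, v0) -> 47. No state change.
Op 4: write(P0, v0, 199). refcount(pp0)=2>1 -> COPY to pp3. 4 ppages; refcounts: pp0:1 pp1:2 pp2:2 pp3:1
Op 5: write(P0, v0, 121). refcount(pp3)=1 -> write in place. 4 ppages; refcounts: pp0:1 pp1:2 pp2:2 pp3:1
Op 6: read(P1, v2) -> 46. No state change.
Op 7: read(P1, v2) -> 46. No state change.
Op 8: fork(P1) -> P2. 4 ppages; refcounts: pp0:2 pp1:3 pp2:3 pp3:1
P0: v0 -> pp3 = 121
P1: v0 -> pp0 = 47
P2: v0 -> pp0 = 47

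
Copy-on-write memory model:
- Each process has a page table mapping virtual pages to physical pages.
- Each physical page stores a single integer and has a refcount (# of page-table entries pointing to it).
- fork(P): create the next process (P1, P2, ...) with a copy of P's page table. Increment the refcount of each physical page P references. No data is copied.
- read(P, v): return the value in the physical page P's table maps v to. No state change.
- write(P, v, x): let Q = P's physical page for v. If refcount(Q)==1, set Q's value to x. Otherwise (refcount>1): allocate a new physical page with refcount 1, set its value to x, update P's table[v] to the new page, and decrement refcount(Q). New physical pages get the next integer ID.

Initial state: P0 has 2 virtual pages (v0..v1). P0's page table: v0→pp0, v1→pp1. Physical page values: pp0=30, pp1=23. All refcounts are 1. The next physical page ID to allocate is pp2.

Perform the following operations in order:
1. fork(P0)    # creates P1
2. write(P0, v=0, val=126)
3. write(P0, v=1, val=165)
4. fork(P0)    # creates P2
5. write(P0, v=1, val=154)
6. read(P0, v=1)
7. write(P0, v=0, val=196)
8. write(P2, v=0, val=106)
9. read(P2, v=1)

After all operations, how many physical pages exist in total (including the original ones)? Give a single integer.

Op 1: fork(P0) -> P1. 2 ppages; refcounts: pp0:2 pp1:2
Op 2: write(P0, v0, 126). refcount(pp0)=2>1 -> COPY to pp2. 3 ppages; refcounts: pp0:1 pp1:2 pp2:1
Op 3: write(P0, v1, 165). refcount(pp1)=2>1 -> COPY to pp3. 4 ppages; refcounts: pp0:1 pp1:1 pp2:1 pp3:1
Op 4: fork(P0) -> P2. 4 ppages; refcounts: pp0:1 pp1:1 pp2:2 pp3:2
Op 5: write(P0, v1, 154). refcount(pp3)=2>1 -> COPY to pp4. 5 ppages; refcounts: pp0:1 pp1:1 pp2:2 pp3:1 pp4:1
Op 6: read(P0, v1) -> 154. No state change.
Op 7: write(P0, v0, 196). refcount(pp2)=2>1 -> COPY to pp5. 6 ppages; refcounts: pp0:1 pp1:1 pp2:1 pp3:1 pp4:1 pp5:1
Op 8: write(P2, v0, 106). refcount(pp2)=1 -> write in place. 6 ppages; refcounts: pp0:1 pp1:1 pp2:1 pp3:1 pp4:1 pp5:1
Op 9: read(P2, v1) -> 165. No state change.

Answer: 6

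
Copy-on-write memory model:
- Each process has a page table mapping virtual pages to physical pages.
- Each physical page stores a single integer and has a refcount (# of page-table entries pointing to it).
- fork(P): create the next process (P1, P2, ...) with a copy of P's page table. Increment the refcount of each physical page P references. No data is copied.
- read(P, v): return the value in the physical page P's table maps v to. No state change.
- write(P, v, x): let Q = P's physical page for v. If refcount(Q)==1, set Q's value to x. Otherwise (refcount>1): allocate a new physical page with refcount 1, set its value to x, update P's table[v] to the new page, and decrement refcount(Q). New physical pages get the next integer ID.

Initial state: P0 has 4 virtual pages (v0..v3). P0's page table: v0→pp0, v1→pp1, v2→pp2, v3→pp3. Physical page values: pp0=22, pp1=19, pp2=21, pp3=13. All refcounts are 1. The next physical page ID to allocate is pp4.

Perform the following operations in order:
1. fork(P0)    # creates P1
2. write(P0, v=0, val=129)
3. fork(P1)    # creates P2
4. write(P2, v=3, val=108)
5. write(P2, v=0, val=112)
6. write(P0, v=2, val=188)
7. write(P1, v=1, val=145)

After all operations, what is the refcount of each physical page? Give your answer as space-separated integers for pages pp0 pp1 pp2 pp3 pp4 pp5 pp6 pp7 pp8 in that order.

Op 1: fork(P0) -> P1. 4 ppages; refcounts: pp0:2 pp1:2 pp2:2 pp3:2
Op 2: write(P0, v0, 129). refcount(pp0)=2>1 -> COPY to pp4. 5 ppages; refcounts: pp0:1 pp1:2 pp2:2 pp3:2 pp4:1
Op 3: fork(P1) -> P2. 5 ppages; refcounts: pp0:2 pp1:3 pp2:3 pp3:3 pp4:1
Op 4: write(P2, v3, 108). refcount(pp3)=3>1 -> COPY to pp5. 6 ppages; refcounts: pp0:2 pp1:3 pp2:3 pp3:2 pp4:1 pp5:1
Op 5: write(P2, v0, 112). refcount(pp0)=2>1 -> COPY to pp6. 7 ppages; refcounts: pp0:1 pp1:3 pp2:3 pp3:2 pp4:1 pp5:1 pp6:1
Op 6: write(P0, v2, 188). refcount(pp2)=3>1 -> COPY to pp7. 8 ppages; refcounts: pp0:1 pp1:3 pp2:2 pp3:2 pp4:1 pp5:1 pp6:1 pp7:1
Op 7: write(P1, v1, 145). refcount(pp1)=3>1 -> COPY to pp8. 9 ppages; refcounts: pp0:1 pp1:2 pp2:2 pp3:2 pp4:1 pp5:1 pp6:1 pp7:1 pp8:1

Answer: 1 2 2 2 1 1 1 1 1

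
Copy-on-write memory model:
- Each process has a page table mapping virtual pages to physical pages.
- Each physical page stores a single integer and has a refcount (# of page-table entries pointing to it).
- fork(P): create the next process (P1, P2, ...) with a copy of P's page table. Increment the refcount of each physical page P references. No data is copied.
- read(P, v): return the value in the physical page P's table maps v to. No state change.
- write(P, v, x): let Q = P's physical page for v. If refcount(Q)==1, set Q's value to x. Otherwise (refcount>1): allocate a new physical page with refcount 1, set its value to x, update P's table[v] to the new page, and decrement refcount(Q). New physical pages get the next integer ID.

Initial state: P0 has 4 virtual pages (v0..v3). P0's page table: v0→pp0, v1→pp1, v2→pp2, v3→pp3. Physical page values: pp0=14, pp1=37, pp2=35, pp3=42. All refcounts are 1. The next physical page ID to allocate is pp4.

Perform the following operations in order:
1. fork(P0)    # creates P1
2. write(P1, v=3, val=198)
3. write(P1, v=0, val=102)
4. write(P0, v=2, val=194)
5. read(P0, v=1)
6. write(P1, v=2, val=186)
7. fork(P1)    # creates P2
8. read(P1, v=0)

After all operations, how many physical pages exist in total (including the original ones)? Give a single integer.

Op 1: fork(P0) -> P1. 4 ppages; refcounts: pp0:2 pp1:2 pp2:2 pp3:2
Op 2: write(P1, v3, 198). refcount(pp3)=2>1 -> COPY to pp4. 5 ppages; refcounts: pp0:2 pp1:2 pp2:2 pp3:1 pp4:1
Op 3: write(P1, v0, 102). refcount(pp0)=2>1 -> COPY to pp5. 6 ppages; refcounts: pp0:1 pp1:2 pp2:2 pp3:1 pp4:1 pp5:1
Op 4: write(P0, v2, 194). refcount(pp2)=2>1 -> COPY to pp6. 7 ppages; refcounts: pp0:1 pp1:2 pp2:1 pp3:1 pp4:1 pp5:1 pp6:1
Op 5: read(P0, v1) -> 37. No state change.
Op 6: write(P1, v2, 186). refcount(pp2)=1 -> write in place. 7 ppages; refcounts: pp0:1 pp1:2 pp2:1 pp3:1 pp4:1 pp5:1 pp6:1
Op 7: fork(P1) -> P2. 7 ppages; refcounts: pp0:1 pp1:3 pp2:2 pp3:1 pp4:2 pp5:2 pp6:1
Op 8: read(P1, v0) -> 102. No state change.

Answer: 7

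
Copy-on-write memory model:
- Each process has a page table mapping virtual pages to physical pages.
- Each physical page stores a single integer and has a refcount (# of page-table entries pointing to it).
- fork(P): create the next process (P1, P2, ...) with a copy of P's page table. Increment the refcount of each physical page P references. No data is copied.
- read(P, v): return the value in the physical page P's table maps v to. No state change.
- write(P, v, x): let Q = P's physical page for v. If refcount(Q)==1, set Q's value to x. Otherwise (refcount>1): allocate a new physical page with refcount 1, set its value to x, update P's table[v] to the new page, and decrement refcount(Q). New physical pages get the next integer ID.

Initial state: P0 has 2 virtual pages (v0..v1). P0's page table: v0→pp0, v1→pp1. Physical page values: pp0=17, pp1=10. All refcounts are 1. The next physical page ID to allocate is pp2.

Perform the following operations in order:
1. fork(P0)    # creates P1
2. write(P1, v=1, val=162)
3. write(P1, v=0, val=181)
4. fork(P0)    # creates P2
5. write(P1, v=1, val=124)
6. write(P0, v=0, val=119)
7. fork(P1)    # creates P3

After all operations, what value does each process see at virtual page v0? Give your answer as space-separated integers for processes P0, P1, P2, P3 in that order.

Answer: 119 181 17 181

Derivation:
Op 1: fork(P0) -> P1. 2 ppages; refcounts: pp0:2 pp1:2
Op 2: write(P1, v1, 162). refcount(pp1)=2>1 -> COPY to pp2. 3 ppages; refcounts: pp0:2 pp1:1 pp2:1
Op 3: write(P1, v0, 181). refcount(pp0)=2>1 -> COPY to pp3. 4 ppages; refcounts: pp0:1 pp1:1 pp2:1 pp3:1
Op 4: fork(P0) -> P2. 4 ppages; refcounts: pp0:2 pp1:2 pp2:1 pp3:1
Op 5: write(P1, v1, 124). refcount(pp2)=1 -> write in place. 4 ppages; refcounts: pp0:2 pp1:2 pp2:1 pp3:1
Op 6: write(P0, v0, 119). refcount(pp0)=2>1 -> COPY to pp4. 5 ppages; refcounts: pp0:1 pp1:2 pp2:1 pp3:1 pp4:1
Op 7: fork(P1) -> P3. 5 ppages; refcounts: pp0:1 pp1:2 pp2:2 pp3:2 pp4:1
P0: v0 -> pp4 = 119
P1: v0 -> pp3 = 181
P2: v0 -> pp0 = 17
P3: v0 -> pp3 = 181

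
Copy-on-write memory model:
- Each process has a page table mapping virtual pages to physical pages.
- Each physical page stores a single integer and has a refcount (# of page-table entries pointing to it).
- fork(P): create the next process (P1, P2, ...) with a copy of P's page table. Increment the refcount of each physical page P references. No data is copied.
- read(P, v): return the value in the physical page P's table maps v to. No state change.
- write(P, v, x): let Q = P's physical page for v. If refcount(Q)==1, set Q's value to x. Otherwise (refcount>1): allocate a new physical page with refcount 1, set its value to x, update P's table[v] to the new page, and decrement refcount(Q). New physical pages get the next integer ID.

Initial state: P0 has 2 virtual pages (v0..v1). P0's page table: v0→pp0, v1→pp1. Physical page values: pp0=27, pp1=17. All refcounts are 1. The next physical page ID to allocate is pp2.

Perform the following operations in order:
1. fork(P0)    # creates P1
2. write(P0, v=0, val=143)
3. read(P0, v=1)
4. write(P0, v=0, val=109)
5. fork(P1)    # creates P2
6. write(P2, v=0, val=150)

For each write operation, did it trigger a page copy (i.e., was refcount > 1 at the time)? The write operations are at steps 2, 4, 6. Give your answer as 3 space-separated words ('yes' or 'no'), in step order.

Op 1: fork(P0) -> P1. 2 ppages; refcounts: pp0:2 pp1:2
Op 2: write(P0, v0, 143). refcount(pp0)=2>1 -> COPY to pp2. 3 ppages; refcounts: pp0:1 pp1:2 pp2:1
Op 3: read(P0, v1) -> 17. No state change.
Op 4: write(P0, v0, 109). refcount(pp2)=1 -> write in place. 3 ppages; refcounts: pp0:1 pp1:2 pp2:1
Op 5: fork(P1) -> P2. 3 ppages; refcounts: pp0:2 pp1:3 pp2:1
Op 6: write(P2, v0, 150). refcount(pp0)=2>1 -> COPY to pp3. 4 ppages; refcounts: pp0:1 pp1:3 pp2:1 pp3:1

yes no yes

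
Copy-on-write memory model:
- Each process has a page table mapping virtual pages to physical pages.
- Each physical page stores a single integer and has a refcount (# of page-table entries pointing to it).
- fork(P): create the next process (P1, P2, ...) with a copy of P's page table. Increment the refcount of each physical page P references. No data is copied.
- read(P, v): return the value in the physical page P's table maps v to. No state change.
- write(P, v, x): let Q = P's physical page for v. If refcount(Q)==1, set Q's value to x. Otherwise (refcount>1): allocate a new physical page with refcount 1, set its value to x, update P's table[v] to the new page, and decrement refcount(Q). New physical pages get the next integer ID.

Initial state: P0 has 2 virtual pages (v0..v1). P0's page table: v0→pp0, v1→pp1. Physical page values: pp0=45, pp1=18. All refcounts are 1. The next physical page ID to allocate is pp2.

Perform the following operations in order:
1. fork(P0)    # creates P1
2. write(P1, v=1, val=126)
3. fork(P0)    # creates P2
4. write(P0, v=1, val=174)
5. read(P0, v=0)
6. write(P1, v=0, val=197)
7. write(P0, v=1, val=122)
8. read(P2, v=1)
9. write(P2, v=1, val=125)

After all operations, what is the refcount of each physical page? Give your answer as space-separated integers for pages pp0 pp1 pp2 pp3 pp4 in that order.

Op 1: fork(P0) -> P1. 2 ppages; refcounts: pp0:2 pp1:2
Op 2: write(P1, v1, 126). refcount(pp1)=2>1 -> COPY to pp2. 3 ppages; refcounts: pp0:2 pp1:1 pp2:1
Op 3: fork(P0) -> P2. 3 ppages; refcounts: pp0:3 pp1:2 pp2:1
Op 4: write(P0, v1, 174). refcount(pp1)=2>1 -> COPY to pp3. 4 ppages; refcounts: pp0:3 pp1:1 pp2:1 pp3:1
Op 5: read(P0, v0) -> 45. No state change.
Op 6: write(P1, v0, 197). refcount(pp0)=3>1 -> COPY to pp4. 5 ppages; refcounts: pp0:2 pp1:1 pp2:1 pp3:1 pp4:1
Op 7: write(P0, v1, 122). refcount(pp3)=1 -> write in place. 5 ppages; refcounts: pp0:2 pp1:1 pp2:1 pp3:1 pp4:1
Op 8: read(P2, v1) -> 18. No state change.
Op 9: write(P2, v1, 125). refcount(pp1)=1 -> write in place. 5 ppages; refcounts: pp0:2 pp1:1 pp2:1 pp3:1 pp4:1

Answer: 2 1 1 1 1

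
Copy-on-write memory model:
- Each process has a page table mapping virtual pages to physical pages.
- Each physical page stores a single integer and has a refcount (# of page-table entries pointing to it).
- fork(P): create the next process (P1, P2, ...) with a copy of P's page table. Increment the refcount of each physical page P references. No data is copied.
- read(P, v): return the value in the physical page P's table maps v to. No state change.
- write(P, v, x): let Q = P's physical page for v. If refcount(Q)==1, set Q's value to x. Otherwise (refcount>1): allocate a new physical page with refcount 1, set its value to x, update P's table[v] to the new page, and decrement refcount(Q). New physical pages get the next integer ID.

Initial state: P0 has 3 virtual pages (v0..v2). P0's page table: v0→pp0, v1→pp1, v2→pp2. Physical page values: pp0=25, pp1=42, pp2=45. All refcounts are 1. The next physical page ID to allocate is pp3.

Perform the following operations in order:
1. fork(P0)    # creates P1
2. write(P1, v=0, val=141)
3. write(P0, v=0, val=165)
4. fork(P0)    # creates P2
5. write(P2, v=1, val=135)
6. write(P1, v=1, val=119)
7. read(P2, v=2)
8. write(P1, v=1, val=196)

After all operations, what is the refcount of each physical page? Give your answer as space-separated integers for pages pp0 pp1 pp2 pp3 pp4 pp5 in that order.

Op 1: fork(P0) -> P1. 3 ppages; refcounts: pp0:2 pp1:2 pp2:2
Op 2: write(P1, v0, 141). refcount(pp0)=2>1 -> COPY to pp3. 4 ppages; refcounts: pp0:1 pp1:2 pp2:2 pp3:1
Op 3: write(P0, v0, 165). refcount(pp0)=1 -> write in place. 4 ppages; refcounts: pp0:1 pp1:2 pp2:2 pp3:1
Op 4: fork(P0) -> P2. 4 ppages; refcounts: pp0:2 pp1:3 pp2:3 pp3:1
Op 5: write(P2, v1, 135). refcount(pp1)=3>1 -> COPY to pp4. 5 ppages; refcounts: pp0:2 pp1:2 pp2:3 pp3:1 pp4:1
Op 6: write(P1, v1, 119). refcount(pp1)=2>1 -> COPY to pp5. 6 ppages; refcounts: pp0:2 pp1:1 pp2:3 pp3:1 pp4:1 pp5:1
Op 7: read(P2, v2) -> 45. No state change.
Op 8: write(P1, v1, 196). refcount(pp5)=1 -> write in place. 6 ppages; refcounts: pp0:2 pp1:1 pp2:3 pp3:1 pp4:1 pp5:1

Answer: 2 1 3 1 1 1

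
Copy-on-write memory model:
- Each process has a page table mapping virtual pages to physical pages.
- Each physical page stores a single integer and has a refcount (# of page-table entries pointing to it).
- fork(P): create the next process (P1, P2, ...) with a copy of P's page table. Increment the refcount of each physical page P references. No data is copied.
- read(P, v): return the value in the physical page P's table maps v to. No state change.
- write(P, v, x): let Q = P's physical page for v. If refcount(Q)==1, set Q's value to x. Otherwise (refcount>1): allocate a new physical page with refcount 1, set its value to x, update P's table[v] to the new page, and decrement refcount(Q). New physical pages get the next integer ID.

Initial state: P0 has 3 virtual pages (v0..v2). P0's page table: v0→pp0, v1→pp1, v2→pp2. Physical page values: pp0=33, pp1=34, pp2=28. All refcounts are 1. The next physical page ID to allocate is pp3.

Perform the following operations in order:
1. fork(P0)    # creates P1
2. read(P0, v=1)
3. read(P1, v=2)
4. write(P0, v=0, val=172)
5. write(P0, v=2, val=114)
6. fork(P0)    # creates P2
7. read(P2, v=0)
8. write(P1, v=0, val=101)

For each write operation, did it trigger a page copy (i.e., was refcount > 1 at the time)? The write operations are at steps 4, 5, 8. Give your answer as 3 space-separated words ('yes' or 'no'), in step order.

Op 1: fork(P0) -> P1. 3 ppages; refcounts: pp0:2 pp1:2 pp2:2
Op 2: read(P0, v1) -> 34. No state change.
Op 3: read(P1, v2) -> 28. No state change.
Op 4: write(P0, v0, 172). refcount(pp0)=2>1 -> COPY to pp3. 4 ppages; refcounts: pp0:1 pp1:2 pp2:2 pp3:1
Op 5: write(P0, v2, 114). refcount(pp2)=2>1 -> COPY to pp4. 5 ppages; refcounts: pp0:1 pp1:2 pp2:1 pp3:1 pp4:1
Op 6: fork(P0) -> P2. 5 ppages; refcounts: pp0:1 pp1:3 pp2:1 pp3:2 pp4:2
Op 7: read(P2, v0) -> 172. No state change.
Op 8: write(P1, v0, 101). refcount(pp0)=1 -> write in place. 5 ppages; refcounts: pp0:1 pp1:3 pp2:1 pp3:2 pp4:2

yes yes no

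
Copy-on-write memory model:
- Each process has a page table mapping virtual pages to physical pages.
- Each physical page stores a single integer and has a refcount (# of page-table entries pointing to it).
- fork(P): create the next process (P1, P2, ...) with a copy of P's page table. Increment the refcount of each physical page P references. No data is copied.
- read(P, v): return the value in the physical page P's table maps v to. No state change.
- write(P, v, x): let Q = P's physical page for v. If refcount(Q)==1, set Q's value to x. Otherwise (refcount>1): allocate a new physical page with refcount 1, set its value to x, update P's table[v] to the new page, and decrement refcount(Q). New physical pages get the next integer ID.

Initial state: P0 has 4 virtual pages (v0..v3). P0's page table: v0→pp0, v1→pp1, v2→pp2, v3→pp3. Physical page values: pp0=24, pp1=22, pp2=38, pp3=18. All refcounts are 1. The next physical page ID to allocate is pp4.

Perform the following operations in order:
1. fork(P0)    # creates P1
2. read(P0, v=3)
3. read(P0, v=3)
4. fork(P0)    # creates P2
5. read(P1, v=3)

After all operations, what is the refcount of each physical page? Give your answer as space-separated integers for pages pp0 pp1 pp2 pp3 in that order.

Op 1: fork(P0) -> P1. 4 ppages; refcounts: pp0:2 pp1:2 pp2:2 pp3:2
Op 2: read(P0, v3) -> 18. No state change.
Op 3: read(P0, v3) -> 18. No state change.
Op 4: fork(P0) -> P2. 4 ppages; refcounts: pp0:3 pp1:3 pp2:3 pp3:3
Op 5: read(P1, v3) -> 18. No state change.

Answer: 3 3 3 3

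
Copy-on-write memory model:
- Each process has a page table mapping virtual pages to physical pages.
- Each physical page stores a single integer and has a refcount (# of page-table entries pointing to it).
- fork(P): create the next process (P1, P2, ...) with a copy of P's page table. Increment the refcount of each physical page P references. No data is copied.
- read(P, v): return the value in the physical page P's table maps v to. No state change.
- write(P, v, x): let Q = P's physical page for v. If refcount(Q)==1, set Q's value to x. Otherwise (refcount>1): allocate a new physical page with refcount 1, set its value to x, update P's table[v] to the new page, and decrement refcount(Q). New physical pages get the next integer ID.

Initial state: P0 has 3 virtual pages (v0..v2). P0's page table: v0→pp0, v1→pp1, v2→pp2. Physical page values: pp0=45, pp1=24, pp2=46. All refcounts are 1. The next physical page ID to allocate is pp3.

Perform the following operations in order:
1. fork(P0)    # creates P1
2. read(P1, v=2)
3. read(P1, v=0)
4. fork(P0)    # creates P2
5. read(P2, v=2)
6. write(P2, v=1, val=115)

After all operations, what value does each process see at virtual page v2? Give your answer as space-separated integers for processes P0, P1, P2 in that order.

Answer: 46 46 46

Derivation:
Op 1: fork(P0) -> P1. 3 ppages; refcounts: pp0:2 pp1:2 pp2:2
Op 2: read(P1, v2) -> 46. No state change.
Op 3: read(P1, v0) -> 45. No state change.
Op 4: fork(P0) -> P2. 3 ppages; refcounts: pp0:3 pp1:3 pp2:3
Op 5: read(P2, v2) -> 46. No state change.
Op 6: write(P2, v1, 115). refcount(pp1)=3>1 -> COPY to pp3. 4 ppages; refcounts: pp0:3 pp1:2 pp2:3 pp3:1
P0: v2 -> pp2 = 46
P1: v2 -> pp2 = 46
P2: v2 -> pp2 = 46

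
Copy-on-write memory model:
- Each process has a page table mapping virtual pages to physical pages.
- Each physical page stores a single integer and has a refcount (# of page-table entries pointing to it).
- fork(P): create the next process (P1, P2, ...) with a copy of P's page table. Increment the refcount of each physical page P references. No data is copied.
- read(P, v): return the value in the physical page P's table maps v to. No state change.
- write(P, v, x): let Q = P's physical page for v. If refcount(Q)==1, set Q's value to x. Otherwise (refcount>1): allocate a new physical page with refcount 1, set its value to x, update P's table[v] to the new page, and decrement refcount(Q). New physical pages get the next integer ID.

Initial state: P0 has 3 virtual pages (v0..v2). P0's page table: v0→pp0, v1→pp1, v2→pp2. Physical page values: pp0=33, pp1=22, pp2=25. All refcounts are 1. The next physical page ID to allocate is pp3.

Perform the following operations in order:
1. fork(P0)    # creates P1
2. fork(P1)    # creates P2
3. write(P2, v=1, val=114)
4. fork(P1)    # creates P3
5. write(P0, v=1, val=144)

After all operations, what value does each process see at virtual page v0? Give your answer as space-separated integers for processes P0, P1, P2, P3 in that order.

Answer: 33 33 33 33

Derivation:
Op 1: fork(P0) -> P1. 3 ppages; refcounts: pp0:2 pp1:2 pp2:2
Op 2: fork(P1) -> P2. 3 ppages; refcounts: pp0:3 pp1:3 pp2:3
Op 3: write(P2, v1, 114). refcount(pp1)=3>1 -> COPY to pp3. 4 ppages; refcounts: pp0:3 pp1:2 pp2:3 pp3:1
Op 4: fork(P1) -> P3. 4 ppages; refcounts: pp0:4 pp1:3 pp2:4 pp3:1
Op 5: write(P0, v1, 144). refcount(pp1)=3>1 -> COPY to pp4. 5 ppages; refcounts: pp0:4 pp1:2 pp2:4 pp3:1 pp4:1
P0: v0 -> pp0 = 33
P1: v0 -> pp0 = 33
P2: v0 -> pp0 = 33
P3: v0 -> pp0 = 33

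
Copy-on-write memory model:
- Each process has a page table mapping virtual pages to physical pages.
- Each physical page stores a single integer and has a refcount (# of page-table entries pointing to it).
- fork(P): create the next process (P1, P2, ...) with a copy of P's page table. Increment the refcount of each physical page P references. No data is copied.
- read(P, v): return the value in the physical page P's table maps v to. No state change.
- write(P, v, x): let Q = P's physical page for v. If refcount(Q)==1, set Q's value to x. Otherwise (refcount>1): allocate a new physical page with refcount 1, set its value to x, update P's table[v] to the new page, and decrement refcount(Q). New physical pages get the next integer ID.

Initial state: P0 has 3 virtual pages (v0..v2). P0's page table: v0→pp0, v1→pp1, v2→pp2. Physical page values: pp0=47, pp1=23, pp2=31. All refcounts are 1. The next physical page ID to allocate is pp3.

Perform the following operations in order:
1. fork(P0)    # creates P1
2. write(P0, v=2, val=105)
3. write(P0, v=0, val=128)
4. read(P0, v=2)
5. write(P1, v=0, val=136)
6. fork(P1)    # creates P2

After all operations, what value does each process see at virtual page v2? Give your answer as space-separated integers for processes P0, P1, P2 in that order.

Answer: 105 31 31

Derivation:
Op 1: fork(P0) -> P1. 3 ppages; refcounts: pp0:2 pp1:2 pp2:2
Op 2: write(P0, v2, 105). refcount(pp2)=2>1 -> COPY to pp3. 4 ppages; refcounts: pp0:2 pp1:2 pp2:1 pp3:1
Op 3: write(P0, v0, 128). refcount(pp0)=2>1 -> COPY to pp4. 5 ppages; refcounts: pp0:1 pp1:2 pp2:1 pp3:1 pp4:1
Op 4: read(P0, v2) -> 105. No state change.
Op 5: write(P1, v0, 136). refcount(pp0)=1 -> write in place. 5 ppages; refcounts: pp0:1 pp1:2 pp2:1 pp3:1 pp4:1
Op 6: fork(P1) -> P2. 5 ppages; refcounts: pp0:2 pp1:3 pp2:2 pp3:1 pp4:1
P0: v2 -> pp3 = 105
P1: v2 -> pp2 = 31
P2: v2 -> pp2 = 31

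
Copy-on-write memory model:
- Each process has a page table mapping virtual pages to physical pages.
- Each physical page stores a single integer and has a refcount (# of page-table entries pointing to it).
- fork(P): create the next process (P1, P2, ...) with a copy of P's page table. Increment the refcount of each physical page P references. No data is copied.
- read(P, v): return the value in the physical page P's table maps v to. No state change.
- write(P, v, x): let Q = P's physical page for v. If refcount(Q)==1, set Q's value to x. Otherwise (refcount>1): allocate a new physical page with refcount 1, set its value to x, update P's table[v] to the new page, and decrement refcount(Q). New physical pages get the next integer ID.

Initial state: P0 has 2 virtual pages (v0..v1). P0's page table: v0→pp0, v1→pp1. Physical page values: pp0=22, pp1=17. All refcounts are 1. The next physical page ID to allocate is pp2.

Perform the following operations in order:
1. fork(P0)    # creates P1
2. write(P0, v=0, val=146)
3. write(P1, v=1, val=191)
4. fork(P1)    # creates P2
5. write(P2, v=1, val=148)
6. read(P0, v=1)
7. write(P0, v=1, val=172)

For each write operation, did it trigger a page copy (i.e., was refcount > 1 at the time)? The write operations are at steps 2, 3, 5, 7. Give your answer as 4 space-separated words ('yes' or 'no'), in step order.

Op 1: fork(P0) -> P1. 2 ppages; refcounts: pp0:2 pp1:2
Op 2: write(P0, v0, 146). refcount(pp0)=2>1 -> COPY to pp2. 3 ppages; refcounts: pp0:1 pp1:2 pp2:1
Op 3: write(P1, v1, 191). refcount(pp1)=2>1 -> COPY to pp3. 4 ppages; refcounts: pp0:1 pp1:1 pp2:1 pp3:1
Op 4: fork(P1) -> P2. 4 ppages; refcounts: pp0:2 pp1:1 pp2:1 pp3:2
Op 5: write(P2, v1, 148). refcount(pp3)=2>1 -> COPY to pp4. 5 ppages; refcounts: pp0:2 pp1:1 pp2:1 pp3:1 pp4:1
Op 6: read(P0, v1) -> 17. No state change.
Op 7: write(P0, v1, 172). refcount(pp1)=1 -> write in place. 5 ppages; refcounts: pp0:2 pp1:1 pp2:1 pp3:1 pp4:1

yes yes yes no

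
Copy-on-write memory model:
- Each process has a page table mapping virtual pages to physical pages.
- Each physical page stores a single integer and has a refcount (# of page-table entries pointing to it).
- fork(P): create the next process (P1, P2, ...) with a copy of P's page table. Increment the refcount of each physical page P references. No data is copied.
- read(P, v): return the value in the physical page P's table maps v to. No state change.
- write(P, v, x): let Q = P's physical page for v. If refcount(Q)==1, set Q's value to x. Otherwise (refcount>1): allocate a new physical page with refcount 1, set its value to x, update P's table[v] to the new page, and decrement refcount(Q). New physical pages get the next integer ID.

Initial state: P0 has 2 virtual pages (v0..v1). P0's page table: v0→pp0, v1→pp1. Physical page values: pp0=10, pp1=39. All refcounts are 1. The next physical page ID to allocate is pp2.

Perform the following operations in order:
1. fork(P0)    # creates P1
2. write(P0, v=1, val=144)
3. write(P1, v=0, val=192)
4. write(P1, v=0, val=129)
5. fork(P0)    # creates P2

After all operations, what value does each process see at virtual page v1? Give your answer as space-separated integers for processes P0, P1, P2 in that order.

Op 1: fork(P0) -> P1. 2 ppages; refcounts: pp0:2 pp1:2
Op 2: write(P0, v1, 144). refcount(pp1)=2>1 -> COPY to pp2. 3 ppages; refcounts: pp0:2 pp1:1 pp2:1
Op 3: write(P1, v0, 192). refcount(pp0)=2>1 -> COPY to pp3. 4 ppages; refcounts: pp0:1 pp1:1 pp2:1 pp3:1
Op 4: write(P1, v0, 129). refcount(pp3)=1 -> write in place. 4 ppages; refcounts: pp0:1 pp1:1 pp2:1 pp3:1
Op 5: fork(P0) -> P2. 4 ppages; refcounts: pp0:2 pp1:1 pp2:2 pp3:1
P0: v1 -> pp2 = 144
P1: v1 -> pp1 = 39
P2: v1 -> pp2 = 144

Answer: 144 39 144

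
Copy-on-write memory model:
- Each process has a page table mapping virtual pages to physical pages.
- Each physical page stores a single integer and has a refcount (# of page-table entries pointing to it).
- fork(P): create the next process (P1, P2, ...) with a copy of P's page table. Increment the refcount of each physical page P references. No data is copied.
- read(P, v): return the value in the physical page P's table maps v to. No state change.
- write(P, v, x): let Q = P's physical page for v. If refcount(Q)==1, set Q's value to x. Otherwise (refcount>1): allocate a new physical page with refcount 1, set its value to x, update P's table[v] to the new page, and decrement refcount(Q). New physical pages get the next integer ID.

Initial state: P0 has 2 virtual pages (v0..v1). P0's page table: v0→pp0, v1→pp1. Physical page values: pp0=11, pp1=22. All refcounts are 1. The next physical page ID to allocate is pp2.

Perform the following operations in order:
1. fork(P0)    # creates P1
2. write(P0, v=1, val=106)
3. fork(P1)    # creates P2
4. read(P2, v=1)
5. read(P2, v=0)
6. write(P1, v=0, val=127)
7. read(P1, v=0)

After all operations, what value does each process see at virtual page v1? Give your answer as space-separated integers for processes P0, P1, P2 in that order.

Answer: 106 22 22

Derivation:
Op 1: fork(P0) -> P1. 2 ppages; refcounts: pp0:2 pp1:2
Op 2: write(P0, v1, 106). refcount(pp1)=2>1 -> COPY to pp2. 3 ppages; refcounts: pp0:2 pp1:1 pp2:1
Op 3: fork(P1) -> P2. 3 ppages; refcounts: pp0:3 pp1:2 pp2:1
Op 4: read(P2, v1) -> 22. No state change.
Op 5: read(P2, v0) -> 11. No state change.
Op 6: write(P1, v0, 127). refcount(pp0)=3>1 -> COPY to pp3. 4 ppages; refcounts: pp0:2 pp1:2 pp2:1 pp3:1
Op 7: read(P1, v0) -> 127. No state change.
P0: v1 -> pp2 = 106
P1: v1 -> pp1 = 22
P2: v1 -> pp1 = 22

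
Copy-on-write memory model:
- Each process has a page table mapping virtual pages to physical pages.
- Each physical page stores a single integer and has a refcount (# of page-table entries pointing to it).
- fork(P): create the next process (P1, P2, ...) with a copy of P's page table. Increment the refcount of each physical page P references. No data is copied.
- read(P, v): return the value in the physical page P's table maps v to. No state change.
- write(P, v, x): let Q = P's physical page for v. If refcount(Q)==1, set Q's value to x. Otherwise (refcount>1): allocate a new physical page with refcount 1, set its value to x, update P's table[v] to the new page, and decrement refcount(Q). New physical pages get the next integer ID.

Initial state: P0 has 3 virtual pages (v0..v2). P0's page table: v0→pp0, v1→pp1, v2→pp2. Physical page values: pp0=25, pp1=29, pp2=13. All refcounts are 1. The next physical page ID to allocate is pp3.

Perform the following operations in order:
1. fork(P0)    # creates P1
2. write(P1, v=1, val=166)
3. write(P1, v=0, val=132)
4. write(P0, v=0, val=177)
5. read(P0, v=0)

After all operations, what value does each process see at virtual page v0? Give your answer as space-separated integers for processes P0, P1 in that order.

Op 1: fork(P0) -> P1. 3 ppages; refcounts: pp0:2 pp1:2 pp2:2
Op 2: write(P1, v1, 166). refcount(pp1)=2>1 -> COPY to pp3. 4 ppages; refcounts: pp0:2 pp1:1 pp2:2 pp3:1
Op 3: write(P1, v0, 132). refcount(pp0)=2>1 -> COPY to pp4. 5 ppages; refcounts: pp0:1 pp1:1 pp2:2 pp3:1 pp4:1
Op 4: write(P0, v0, 177). refcount(pp0)=1 -> write in place. 5 ppages; refcounts: pp0:1 pp1:1 pp2:2 pp3:1 pp4:1
Op 5: read(P0, v0) -> 177. No state change.
P0: v0 -> pp0 = 177
P1: v0 -> pp4 = 132

Answer: 177 132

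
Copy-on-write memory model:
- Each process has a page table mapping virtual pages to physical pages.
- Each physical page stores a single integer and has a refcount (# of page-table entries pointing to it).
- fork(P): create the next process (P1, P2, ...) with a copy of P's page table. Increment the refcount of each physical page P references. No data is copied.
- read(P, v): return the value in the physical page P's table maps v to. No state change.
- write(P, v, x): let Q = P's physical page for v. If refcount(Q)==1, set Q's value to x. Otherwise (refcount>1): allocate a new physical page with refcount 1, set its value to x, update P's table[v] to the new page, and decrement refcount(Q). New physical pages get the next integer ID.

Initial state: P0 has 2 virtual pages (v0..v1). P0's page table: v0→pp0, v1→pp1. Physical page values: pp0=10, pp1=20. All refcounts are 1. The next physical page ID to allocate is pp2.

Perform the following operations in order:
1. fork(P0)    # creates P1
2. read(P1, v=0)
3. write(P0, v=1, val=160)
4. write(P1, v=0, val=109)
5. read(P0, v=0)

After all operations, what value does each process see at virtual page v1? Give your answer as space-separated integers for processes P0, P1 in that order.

Op 1: fork(P0) -> P1. 2 ppages; refcounts: pp0:2 pp1:2
Op 2: read(P1, v0) -> 10. No state change.
Op 3: write(P0, v1, 160). refcount(pp1)=2>1 -> COPY to pp2. 3 ppages; refcounts: pp0:2 pp1:1 pp2:1
Op 4: write(P1, v0, 109). refcount(pp0)=2>1 -> COPY to pp3. 4 ppages; refcounts: pp0:1 pp1:1 pp2:1 pp3:1
Op 5: read(P0, v0) -> 10. No state change.
P0: v1 -> pp2 = 160
P1: v1 -> pp1 = 20

Answer: 160 20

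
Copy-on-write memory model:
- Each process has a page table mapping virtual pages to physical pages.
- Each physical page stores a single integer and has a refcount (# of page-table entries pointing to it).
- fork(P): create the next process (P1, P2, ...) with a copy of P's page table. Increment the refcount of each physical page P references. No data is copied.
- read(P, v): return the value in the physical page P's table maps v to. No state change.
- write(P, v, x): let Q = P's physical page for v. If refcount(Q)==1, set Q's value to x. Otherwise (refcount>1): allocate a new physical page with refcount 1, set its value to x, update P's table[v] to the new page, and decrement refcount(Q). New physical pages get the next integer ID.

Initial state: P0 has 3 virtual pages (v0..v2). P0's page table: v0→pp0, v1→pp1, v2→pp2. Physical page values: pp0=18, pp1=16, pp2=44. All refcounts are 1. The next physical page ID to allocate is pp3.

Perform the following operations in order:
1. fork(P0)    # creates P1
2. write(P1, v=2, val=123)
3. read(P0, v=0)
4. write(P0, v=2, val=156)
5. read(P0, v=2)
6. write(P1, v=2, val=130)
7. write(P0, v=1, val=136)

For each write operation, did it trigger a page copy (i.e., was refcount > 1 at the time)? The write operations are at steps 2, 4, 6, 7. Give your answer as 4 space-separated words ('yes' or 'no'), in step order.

Op 1: fork(P0) -> P1. 3 ppages; refcounts: pp0:2 pp1:2 pp2:2
Op 2: write(P1, v2, 123). refcount(pp2)=2>1 -> COPY to pp3. 4 ppages; refcounts: pp0:2 pp1:2 pp2:1 pp3:1
Op 3: read(P0, v0) -> 18. No state change.
Op 4: write(P0, v2, 156). refcount(pp2)=1 -> write in place. 4 ppages; refcounts: pp0:2 pp1:2 pp2:1 pp3:1
Op 5: read(P0, v2) -> 156. No state change.
Op 6: write(P1, v2, 130). refcount(pp3)=1 -> write in place. 4 ppages; refcounts: pp0:2 pp1:2 pp2:1 pp3:1
Op 7: write(P0, v1, 136). refcount(pp1)=2>1 -> COPY to pp4. 5 ppages; refcounts: pp0:2 pp1:1 pp2:1 pp3:1 pp4:1

yes no no yes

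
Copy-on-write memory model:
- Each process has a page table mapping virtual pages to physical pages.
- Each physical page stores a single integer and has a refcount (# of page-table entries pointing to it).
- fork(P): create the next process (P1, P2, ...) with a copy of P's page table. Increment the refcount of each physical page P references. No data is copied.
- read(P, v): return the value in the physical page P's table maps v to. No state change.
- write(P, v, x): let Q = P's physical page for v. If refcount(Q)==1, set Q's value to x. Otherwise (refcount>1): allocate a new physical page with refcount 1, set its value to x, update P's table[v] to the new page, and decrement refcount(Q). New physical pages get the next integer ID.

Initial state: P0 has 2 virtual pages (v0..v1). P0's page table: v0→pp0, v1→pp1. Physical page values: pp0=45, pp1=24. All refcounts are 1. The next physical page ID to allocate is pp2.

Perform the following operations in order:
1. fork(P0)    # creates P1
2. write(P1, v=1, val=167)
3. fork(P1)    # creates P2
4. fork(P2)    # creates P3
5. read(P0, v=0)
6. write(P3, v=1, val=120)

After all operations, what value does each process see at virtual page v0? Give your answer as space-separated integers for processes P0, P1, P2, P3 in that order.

Answer: 45 45 45 45

Derivation:
Op 1: fork(P0) -> P1. 2 ppages; refcounts: pp0:2 pp1:2
Op 2: write(P1, v1, 167). refcount(pp1)=2>1 -> COPY to pp2. 3 ppages; refcounts: pp0:2 pp1:1 pp2:1
Op 3: fork(P1) -> P2. 3 ppages; refcounts: pp0:3 pp1:1 pp2:2
Op 4: fork(P2) -> P3. 3 ppages; refcounts: pp0:4 pp1:1 pp2:3
Op 5: read(P0, v0) -> 45. No state change.
Op 6: write(P3, v1, 120). refcount(pp2)=3>1 -> COPY to pp3. 4 ppages; refcounts: pp0:4 pp1:1 pp2:2 pp3:1
P0: v0 -> pp0 = 45
P1: v0 -> pp0 = 45
P2: v0 -> pp0 = 45
P3: v0 -> pp0 = 45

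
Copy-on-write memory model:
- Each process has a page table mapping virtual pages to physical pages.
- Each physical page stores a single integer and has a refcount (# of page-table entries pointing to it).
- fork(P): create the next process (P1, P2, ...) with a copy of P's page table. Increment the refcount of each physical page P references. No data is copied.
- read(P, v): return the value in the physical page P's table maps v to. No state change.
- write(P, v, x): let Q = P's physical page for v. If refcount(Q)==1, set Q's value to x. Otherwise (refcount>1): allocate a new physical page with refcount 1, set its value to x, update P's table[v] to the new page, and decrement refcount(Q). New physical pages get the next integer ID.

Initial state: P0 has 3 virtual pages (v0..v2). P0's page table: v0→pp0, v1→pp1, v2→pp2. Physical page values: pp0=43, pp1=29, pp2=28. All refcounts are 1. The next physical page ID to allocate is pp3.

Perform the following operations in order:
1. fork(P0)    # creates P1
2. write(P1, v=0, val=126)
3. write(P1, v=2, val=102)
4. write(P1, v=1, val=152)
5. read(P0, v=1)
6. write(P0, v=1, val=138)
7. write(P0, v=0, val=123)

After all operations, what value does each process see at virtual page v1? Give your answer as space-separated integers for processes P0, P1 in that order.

Op 1: fork(P0) -> P1. 3 ppages; refcounts: pp0:2 pp1:2 pp2:2
Op 2: write(P1, v0, 126). refcount(pp0)=2>1 -> COPY to pp3. 4 ppages; refcounts: pp0:1 pp1:2 pp2:2 pp3:1
Op 3: write(P1, v2, 102). refcount(pp2)=2>1 -> COPY to pp4. 5 ppages; refcounts: pp0:1 pp1:2 pp2:1 pp3:1 pp4:1
Op 4: write(P1, v1, 152). refcount(pp1)=2>1 -> COPY to pp5. 6 ppages; refcounts: pp0:1 pp1:1 pp2:1 pp3:1 pp4:1 pp5:1
Op 5: read(P0, v1) -> 29. No state change.
Op 6: write(P0, v1, 138). refcount(pp1)=1 -> write in place. 6 ppages; refcounts: pp0:1 pp1:1 pp2:1 pp3:1 pp4:1 pp5:1
Op 7: write(P0, v0, 123). refcount(pp0)=1 -> write in place. 6 ppages; refcounts: pp0:1 pp1:1 pp2:1 pp3:1 pp4:1 pp5:1
P0: v1 -> pp1 = 138
P1: v1 -> pp5 = 152

Answer: 138 152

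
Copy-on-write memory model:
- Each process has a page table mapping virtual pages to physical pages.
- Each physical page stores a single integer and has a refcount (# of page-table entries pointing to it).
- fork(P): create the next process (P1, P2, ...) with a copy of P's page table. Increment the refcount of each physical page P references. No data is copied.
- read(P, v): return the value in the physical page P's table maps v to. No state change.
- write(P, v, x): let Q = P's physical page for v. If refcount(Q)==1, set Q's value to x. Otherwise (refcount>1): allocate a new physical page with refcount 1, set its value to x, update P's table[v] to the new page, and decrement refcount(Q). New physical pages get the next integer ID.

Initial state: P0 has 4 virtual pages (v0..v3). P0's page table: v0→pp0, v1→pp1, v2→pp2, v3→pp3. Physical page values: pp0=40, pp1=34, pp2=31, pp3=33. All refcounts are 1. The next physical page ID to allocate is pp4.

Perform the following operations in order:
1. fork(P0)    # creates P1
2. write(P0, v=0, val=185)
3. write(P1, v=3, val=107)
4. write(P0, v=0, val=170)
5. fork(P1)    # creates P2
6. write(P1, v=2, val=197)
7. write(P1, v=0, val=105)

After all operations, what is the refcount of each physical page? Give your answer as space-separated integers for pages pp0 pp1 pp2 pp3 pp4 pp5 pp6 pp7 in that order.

Op 1: fork(P0) -> P1. 4 ppages; refcounts: pp0:2 pp1:2 pp2:2 pp3:2
Op 2: write(P0, v0, 185). refcount(pp0)=2>1 -> COPY to pp4. 5 ppages; refcounts: pp0:1 pp1:2 pp2:2 pp3:2 pp4:1
Op 3: write(P1, v3, 107). refcount(pp3)=2>1 -> COPY to pp5. 6 ppages; refcounts: pp0:1 pp1:2 pp2:2 pp3:1 pp4:1 pp5:1
Op 4: write(P0, v0, 170). refcount(pp4)=1 -> write in place. 6 ppages; refcounts: pp0:1 pp1:2 pp2:2 pp3:1 pp4:1 pp5:1
Op 5: fork(P1) -> P2. 6 ppages; refcounts: pp0:2 pp1:3 pp2:3 pp3:1 pp4:1 pp5:2
Op 6: write(P1, v2, 197). refcount(pp2)=3>1 -> COPY to pp6. 7 ppages; refcounts: pp0:2 pp1:3 pp2:2 pp3:1 pp4:1 pp5:2 pp6:1
Op 7: write(P1, v0, 105). refcount(pp0)=2>1 -> COPY to pp7. 8 ppages; refcounts: pp0:1 pp1:3 pp2:2 pp3:1 pp4:1 pp5:2 pp6:1 pp7:1

Answer: 1 3 2 1 1 2 1 1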